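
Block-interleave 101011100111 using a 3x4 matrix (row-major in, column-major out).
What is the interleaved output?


Matrix:
  1010
  1110
  0111
Read columns: 110011111001

110011111001


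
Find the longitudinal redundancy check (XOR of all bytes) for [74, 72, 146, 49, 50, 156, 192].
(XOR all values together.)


XOR chain: 74 ^ 72 ^ 146 ^ 49 ^ 50 ^ 156 ^ 192 = 207

207


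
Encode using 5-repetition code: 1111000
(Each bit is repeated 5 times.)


Each bit -> 5 copies

11111111111111111111000000000000000


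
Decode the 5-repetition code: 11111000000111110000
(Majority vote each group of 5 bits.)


Groups: 11111, 00000, 01111, 10000
Majority votes: 1010

1010


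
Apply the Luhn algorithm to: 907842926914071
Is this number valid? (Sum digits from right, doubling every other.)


Luhn sum = 74
74 mod 10 = 4

Invalid (Luhn sum mod 10 = 4)


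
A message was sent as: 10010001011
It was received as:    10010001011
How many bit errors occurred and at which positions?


XOR: 00000000000

0 errors (received matches sent)


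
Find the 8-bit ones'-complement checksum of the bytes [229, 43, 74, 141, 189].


Sum = 676 mod 256 = 164
Complement = 91

91


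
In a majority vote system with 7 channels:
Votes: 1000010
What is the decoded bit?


Ones: 2 out of 7
Threshold: 4

0 (2/7 voted 1)


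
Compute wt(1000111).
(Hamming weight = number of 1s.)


Counting 1s in 1000111

4


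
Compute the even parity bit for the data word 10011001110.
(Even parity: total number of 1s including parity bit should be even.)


Number of 1s in data: 6
Parity bit: 0

0


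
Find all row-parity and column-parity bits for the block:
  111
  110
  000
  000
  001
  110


Row parities: 100010
Column parities: 110

Row P: 100010, Col P: 110, Corner: 0


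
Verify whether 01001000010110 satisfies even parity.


Number of 1s: 5

No, parity error (5 ones)


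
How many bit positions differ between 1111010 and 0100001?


XOR: 1011011
Count of 1s: 5

5


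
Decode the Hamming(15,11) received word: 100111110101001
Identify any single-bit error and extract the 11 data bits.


Syndrome = 0: no error detected

Data: 01110101001 (no errors)


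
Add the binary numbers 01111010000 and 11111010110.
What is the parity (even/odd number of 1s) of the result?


01111010000 = 976
11111010110 = 2006
Sum = 2982 = 101110100110
1s count = 7

odd parity (7 ones in 101110100110)


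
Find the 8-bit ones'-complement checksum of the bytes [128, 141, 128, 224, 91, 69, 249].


Sum = 1030 mod 256 = 6
Complement = 249

249


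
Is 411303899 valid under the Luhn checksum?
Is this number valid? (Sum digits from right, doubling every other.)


Luhn sum = 45
45 mod 10 = 5

Invalid (Luhn sum mod 10 = 5)


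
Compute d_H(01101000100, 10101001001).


XOR: 11000001101
Count of 1s: 5

5


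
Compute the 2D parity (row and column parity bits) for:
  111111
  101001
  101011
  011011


Row parities: 0100
Column parities: 100110

Row P: 0100, Col P: 100110, Corner: 1


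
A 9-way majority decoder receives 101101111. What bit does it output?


Ones: 7 out of 9
Threshold: 5

1 (7/9 voted 1)


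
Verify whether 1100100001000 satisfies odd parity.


Number of 1s: 4

No, parity error (4 ones)


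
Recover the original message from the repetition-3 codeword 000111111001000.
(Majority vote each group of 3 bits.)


Groups: 000, 111, 111, 001, 000
Majority votes: 01100

01100


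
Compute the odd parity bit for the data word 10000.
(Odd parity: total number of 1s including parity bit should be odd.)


Number of 1s in data: 1
Parity bit: 0

0


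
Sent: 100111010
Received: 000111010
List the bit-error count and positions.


XOR: 100000000

1 error(s) at position(s): 0


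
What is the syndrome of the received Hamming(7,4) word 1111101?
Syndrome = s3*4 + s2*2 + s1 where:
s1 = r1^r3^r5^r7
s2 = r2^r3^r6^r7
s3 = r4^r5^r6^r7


s1=0, s2=1, s3=1

Syndrome = 6 (error at position 6)


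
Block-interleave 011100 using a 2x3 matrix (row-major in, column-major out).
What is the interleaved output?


Matrix:
  011
  100
Read columns: 011010

011010


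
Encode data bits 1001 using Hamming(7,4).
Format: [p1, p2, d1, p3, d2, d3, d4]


Parity bits: p1=0, p2=0, p3=1

0011001


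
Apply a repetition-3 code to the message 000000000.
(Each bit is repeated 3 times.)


Each bit -> 3 copies

000000000000000000000000000


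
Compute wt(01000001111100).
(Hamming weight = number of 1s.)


Counting 1s in 01000001111100

6


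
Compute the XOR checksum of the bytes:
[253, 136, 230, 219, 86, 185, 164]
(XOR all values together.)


XOR chain: 253 ^ 136 ^ 230 ^ 219 ^ 86 ^ 185 ^ 164 = 3

3


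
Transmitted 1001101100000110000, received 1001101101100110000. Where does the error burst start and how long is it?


XOR: 0000000001100000000

Burst at position 9, length 2


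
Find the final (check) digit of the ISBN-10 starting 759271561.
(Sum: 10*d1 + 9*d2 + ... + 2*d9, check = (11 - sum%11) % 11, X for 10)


Weighted sum: 288
288 mod 11 = 2

Check digit: 9


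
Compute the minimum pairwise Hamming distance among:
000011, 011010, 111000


Comparing all pairs, minimum distance: 2
Can detect 1 errors, correct 0 errors

2


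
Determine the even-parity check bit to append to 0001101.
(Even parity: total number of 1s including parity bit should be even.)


Number of 1s in data: 3
Parity bit: 1

1


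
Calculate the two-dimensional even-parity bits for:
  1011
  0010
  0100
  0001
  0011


Row parities: 11110
Column parities: 1111

Row P: 11110, Col P: 1111, Corner: 0


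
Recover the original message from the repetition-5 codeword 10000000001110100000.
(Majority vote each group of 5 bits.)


Groups: 10000, 00000, 11101, 00000
Majority votes: 0010

0010


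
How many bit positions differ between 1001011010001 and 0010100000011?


XOR: 1011111010010
Count of 1s: 8

8


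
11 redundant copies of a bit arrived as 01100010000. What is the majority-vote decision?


Ones: 3 out of 11
Threshold: 6

0 (3/11 voted 1)


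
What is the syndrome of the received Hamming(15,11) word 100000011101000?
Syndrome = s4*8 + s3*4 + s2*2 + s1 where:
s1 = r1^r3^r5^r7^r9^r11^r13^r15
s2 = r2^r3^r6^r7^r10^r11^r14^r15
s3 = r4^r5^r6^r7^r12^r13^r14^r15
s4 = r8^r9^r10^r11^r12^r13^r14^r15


s1=0, s2=1, s3=1, s4=0

Syndrome = 6 (error at position 6)


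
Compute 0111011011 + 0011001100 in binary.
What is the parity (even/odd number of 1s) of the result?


0111011011 = 475
0011001100 = 204
Sum = 679 = 1010100111
1s count = 6

even parity (6 ones in 1010100111)


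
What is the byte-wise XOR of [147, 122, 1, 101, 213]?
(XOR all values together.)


XOR chain: 147 ^ 122 ^ 1 ^ 101 ^ 213 = 88

88


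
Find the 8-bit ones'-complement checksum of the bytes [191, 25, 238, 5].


Sum = 459 mod 256 = 203
Complement = 52

52


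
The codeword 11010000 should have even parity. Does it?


Number of 1s: 3

No, parity error (3 ones)


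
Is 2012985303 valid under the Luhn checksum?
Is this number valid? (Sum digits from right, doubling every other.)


Luhn sum = 32
32 mod 10 = 2

Invalid (Luhn sum mod 10 = 2)


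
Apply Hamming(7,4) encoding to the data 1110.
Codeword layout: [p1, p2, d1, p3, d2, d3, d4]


Parity bits: p1=0, p2=0, p3=0

0010110


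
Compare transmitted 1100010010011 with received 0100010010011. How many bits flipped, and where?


XOR: 1000000000000

1 error(s) at position(s): 0


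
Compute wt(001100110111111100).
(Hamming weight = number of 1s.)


Counting 1s in 001100110111111100

11


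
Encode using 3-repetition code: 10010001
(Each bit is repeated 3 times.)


Each bit -> 3 copies

111000000111000000000111


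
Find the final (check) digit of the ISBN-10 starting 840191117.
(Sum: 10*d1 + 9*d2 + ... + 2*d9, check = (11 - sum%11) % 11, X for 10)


Weighted sum: 203
203 mod 11 = 5

Check digit: 6


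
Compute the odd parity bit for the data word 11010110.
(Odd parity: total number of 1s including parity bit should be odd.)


Number of 1s in data: 5
Parity bit: 0

0


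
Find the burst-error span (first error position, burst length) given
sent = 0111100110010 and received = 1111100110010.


XOR: 1000000000000

Burst at position 0, length 1


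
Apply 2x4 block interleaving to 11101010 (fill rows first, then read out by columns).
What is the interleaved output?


Matrix:
  1110
  1010
Read columns: 11101100

11101100


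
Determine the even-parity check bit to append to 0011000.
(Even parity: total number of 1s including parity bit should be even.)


Number of 1s in data: 2
Parity bit: 0

0


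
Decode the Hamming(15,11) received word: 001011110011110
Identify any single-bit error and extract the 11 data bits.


Syndrome = 11: error at position 11

Data: 11110001110 (corrected bit 11)


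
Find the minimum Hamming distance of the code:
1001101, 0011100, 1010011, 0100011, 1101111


Comparing all pairs, minimum distance: 2
Can detect 1 errors, correct 0 errors

2


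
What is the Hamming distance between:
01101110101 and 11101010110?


XOR: 10000100011
Count of 1s: 4

4


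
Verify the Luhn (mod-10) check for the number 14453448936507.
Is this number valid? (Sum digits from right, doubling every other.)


Luhn sum = 72
72 mod 10 = 2

Invalid (Luhn sum mod 10 = 2)


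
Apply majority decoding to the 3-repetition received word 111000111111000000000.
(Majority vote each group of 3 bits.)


Groups: 111, 000, 111, 111, 000, 000, 000
Majority votes: 1011000

1011000


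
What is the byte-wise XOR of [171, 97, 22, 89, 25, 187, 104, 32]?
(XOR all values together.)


XOR chain: 171 ^ 97 ^ 22 ^ 89 ^ 25 ^ 187 ^ 104 ^ 32 = 111

111


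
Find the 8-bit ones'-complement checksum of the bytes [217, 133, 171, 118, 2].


Sum = 641 mod 256 = 129
Complement = 126

126


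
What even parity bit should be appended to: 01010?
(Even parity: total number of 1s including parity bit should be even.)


Number of 1s in data: 2
Parity bit: 0

0


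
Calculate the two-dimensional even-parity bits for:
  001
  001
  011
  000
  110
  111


Row parities: 110001
Column parities: 010

Row P: 110001, Col P: 010, Corner: 1


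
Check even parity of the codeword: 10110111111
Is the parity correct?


Number of 1s: 9

No, parity error (9 ones)


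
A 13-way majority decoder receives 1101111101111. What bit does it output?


Ones: 11 out of 13
Threshold: 7

1 (11/13 voted 1)


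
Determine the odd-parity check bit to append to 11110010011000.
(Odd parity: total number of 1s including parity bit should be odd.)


Number of 1s in data: 7
Parity bit: 0

0


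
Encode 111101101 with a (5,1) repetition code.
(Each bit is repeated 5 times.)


Each bit -> 5 copies

111111111111111111110000011111111110000011111


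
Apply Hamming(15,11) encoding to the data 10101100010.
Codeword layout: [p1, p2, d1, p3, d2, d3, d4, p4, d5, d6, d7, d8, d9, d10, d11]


Parity bits: p1=0, p2=0, p3=0, p4=1

001001011100010


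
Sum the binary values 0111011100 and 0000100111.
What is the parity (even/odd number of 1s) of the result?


0111011100 = 476
0000100111 = 39
Sum = 515 = 1000000011
1s count = 3

odd parity (3 ones in 1000000011)


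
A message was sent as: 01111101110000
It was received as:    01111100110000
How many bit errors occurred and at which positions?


XOR: 00000001000000

1 error(s) at position(s): 7


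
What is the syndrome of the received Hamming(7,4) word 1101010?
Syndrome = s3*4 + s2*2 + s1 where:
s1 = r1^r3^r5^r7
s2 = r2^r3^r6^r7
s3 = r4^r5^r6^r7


s1=1, s2=0, s3=0

Syndrome = 1 (error at position 1)


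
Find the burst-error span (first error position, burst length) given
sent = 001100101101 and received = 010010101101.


XOR: 011110000000

Burst at position 1, length 4


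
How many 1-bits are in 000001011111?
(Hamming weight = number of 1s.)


Counting 1s in 000001011111

6


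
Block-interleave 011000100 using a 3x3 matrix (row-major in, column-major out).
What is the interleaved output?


Matrix:
  011
  000
  100
Read columns: 001100100

001100100


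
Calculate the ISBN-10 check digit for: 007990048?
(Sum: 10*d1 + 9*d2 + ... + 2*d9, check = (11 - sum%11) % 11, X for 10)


Weighted sum: 201
201 mod 11 = 3

Check digit: 8


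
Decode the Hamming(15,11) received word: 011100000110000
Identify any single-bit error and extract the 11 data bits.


Syndrome = 4: error at position 4

Data: 10000110000 (corrected bit 4)


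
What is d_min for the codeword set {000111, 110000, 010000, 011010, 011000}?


Comparing all pairs, minimum distance: 1
Can detect 0 errors, correct 0 errors

1


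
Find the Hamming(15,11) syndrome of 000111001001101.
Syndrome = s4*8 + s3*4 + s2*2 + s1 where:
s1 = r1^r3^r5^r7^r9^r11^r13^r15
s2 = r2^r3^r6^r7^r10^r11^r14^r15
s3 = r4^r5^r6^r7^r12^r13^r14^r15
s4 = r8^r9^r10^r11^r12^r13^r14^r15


s1=0, s2=0, s3=0, s4=0

Syndrome = 0 (no error)


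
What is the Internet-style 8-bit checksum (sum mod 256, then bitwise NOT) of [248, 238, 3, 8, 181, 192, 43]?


Sum = 913 mod 256 = 145
Complement = 110

110


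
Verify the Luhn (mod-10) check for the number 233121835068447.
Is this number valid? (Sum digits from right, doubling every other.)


Luhn sum = 68
68 mod 10 = 8

Invalid (Luhn sum mod 10 = 8)


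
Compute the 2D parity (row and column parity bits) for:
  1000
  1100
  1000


Row parities: 101
Column parities: 1100

Row P: 101, Col P: 1100, Corner: 0


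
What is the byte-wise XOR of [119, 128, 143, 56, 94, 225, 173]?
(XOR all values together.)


XOR chain: 119 ^ 128 ^ 143 ^ 56 ^ 94 ^ 225 ^ 173 = 82

82


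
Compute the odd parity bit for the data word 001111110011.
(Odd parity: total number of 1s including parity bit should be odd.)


Number of 1s in data: 8
Parity bit: 1

1


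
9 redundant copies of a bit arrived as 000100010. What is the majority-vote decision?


Ones: 2 out of 9
Threshold: 5

0 (2/9 voted 1)


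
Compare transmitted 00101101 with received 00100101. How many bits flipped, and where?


XOR: 00001000

1 error(s) at position(s): 4


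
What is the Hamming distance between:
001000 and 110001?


XOR: 111001
Count of 1s: 4

4


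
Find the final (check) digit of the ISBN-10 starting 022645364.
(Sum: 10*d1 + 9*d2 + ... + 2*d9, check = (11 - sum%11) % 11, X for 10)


Weighted sum: 163
163 mod 11 = 9

Check digit: 2


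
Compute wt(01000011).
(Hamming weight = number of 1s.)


Counting 1s in 01000011

3


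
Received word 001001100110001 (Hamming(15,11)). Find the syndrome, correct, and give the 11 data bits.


Syndrome = 12: error at position 12

Data: 10110111001 (corrected bit 12)


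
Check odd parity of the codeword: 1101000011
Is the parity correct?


Number of 1s: 5

Yes, parity is correct (5 ones)


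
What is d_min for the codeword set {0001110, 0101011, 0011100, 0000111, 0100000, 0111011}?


Comparing all pairs, minimum distance: 1
Can detect 0 errors, correct 0 errors

1


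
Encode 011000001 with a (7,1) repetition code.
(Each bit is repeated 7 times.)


Each bit -> 7 copies

000000011111111111111000000000000000000000000000000000001111111


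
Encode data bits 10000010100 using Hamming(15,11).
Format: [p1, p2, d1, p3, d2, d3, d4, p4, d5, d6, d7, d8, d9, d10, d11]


Parity bits: p1=1, p2=0, p3=1, p4=0

101100000010100


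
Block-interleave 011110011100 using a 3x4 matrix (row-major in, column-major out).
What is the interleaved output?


Matrix:
  0111
  1001
  1100
Read columns: 011101100110

011101100110


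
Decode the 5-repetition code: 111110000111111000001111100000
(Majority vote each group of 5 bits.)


Groups: 11111, 00001, 11111, 00000, 11111, 00000
Majority votes: 101010

101010


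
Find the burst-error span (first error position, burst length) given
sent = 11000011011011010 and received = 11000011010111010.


XOR: 00000000001100000

Burst at position 10, length 2


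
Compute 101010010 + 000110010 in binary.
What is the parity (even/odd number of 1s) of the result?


101010010 = 338
000110010 = 50
Sum = 388 = 110000100
1s count = 3

odd parity (3 ones in 110000100)


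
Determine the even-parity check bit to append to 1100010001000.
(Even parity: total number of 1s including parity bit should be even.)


Number of 1s in data: 4
Parity bit: 0

0


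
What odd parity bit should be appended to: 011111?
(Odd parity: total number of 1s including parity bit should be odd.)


Number of 1s in data: 5
Parity bit: 0

0


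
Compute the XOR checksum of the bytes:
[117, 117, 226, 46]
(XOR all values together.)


XOR chain: 117 ^ 117 ^ 226 ^ 46 = 204

204


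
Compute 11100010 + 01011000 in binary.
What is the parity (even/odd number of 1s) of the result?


11100010 = 226
01011000 = 88
Sum = 314 = 100111010
1s count = 5

odd parity (5 ones in 100111010)


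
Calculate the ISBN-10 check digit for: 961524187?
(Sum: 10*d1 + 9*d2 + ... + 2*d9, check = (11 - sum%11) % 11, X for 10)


Weighted sum: 261
261 mod 11 = 8

Check digit: 3


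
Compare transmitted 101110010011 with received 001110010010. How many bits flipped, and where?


XOR: 100000000001

2 error(s) at position(s): 0, 11


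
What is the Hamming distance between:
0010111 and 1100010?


XOR: 1110101
Count of 1s: 5

5


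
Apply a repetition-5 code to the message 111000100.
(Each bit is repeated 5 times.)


Each bit -> 5 copies

111111111111111000000000000000111110000000000


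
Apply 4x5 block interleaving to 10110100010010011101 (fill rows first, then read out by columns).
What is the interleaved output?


Matrix:
  10110
  10001
  00100
  11101
Read columns: 11010001101110000101

11010001101110000101


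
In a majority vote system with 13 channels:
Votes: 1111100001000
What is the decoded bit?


Ones: 6 out of 13
Threshold: 7

0 (6/13 voted 1)


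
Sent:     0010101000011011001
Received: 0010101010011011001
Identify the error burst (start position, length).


XOR: 0000000010000000000

Burst at position 8, length 1


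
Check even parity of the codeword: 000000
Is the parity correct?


Number of 1s: 0

Yes, parity is correct (0 ones)


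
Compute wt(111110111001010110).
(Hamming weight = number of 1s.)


Counting 1s in 111110111001010110

12


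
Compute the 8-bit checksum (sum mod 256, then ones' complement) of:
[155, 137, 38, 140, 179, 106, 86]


Sum = 841 mod 256 = 73
Complement = 182

182


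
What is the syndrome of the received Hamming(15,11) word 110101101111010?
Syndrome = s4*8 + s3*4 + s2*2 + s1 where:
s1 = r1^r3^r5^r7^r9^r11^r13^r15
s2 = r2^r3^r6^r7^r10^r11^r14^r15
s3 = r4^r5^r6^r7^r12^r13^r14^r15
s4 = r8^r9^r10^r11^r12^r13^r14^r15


s1=0, s2=0, s3=1, s4=1

Syndrome = 12 (error at position 12)


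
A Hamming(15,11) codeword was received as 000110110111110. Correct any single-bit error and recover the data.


Syndrome = 0: no error detected

Data: 01010111110 (no errors)


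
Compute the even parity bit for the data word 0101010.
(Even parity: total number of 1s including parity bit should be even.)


Number of 1s in data: 3
Parity bit: 1

1


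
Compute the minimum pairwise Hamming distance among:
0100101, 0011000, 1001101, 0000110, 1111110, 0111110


Comparing all pairs, minimum distance: 1
Can detect 0 errors, correct 0 errors

1


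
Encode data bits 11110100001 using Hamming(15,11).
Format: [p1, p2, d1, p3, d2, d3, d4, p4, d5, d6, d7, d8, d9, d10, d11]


Parity bits: p1=0, p2=1, p3=0, p4=0

011011100100001


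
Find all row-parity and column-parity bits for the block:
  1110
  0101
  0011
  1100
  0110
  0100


Row parities: 100001
Column parities: 0110

Row P: 100001, Col P: 0110, Corner: 0


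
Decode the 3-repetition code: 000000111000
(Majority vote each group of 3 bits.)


Groups: 000, 000, 111, 000
Majority votes: 0010

0010


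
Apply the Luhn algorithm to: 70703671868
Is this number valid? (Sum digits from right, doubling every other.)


Luhn sum = 48
48 mod 10 = 8

Invalid (Luhn sum mod 10 = 8)


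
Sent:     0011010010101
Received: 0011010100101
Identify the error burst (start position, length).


XOR: 0000000110000

Burst at position 7, length 2


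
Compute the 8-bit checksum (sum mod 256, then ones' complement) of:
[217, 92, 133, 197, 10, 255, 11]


Sum = 915 mod 256 = 147
Complement = 108

108


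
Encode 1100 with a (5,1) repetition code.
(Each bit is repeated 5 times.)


Each bit -> 5 copies

11111111110000000000


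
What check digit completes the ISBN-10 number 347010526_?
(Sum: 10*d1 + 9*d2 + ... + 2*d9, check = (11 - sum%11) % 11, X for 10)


Weighted sum: 166
166 mod 11 = 1

Check digit: X


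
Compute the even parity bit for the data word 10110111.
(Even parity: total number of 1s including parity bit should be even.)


Number of 1s in data: 6
Parity bit: 0

0


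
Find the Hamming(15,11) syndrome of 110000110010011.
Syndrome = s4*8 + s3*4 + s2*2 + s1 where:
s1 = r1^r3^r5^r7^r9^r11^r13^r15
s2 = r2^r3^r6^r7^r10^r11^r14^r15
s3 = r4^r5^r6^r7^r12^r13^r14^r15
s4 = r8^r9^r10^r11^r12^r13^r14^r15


s1=0, s2=1, s3=1, s4=0

Syndrome = 6 (error at position 6)


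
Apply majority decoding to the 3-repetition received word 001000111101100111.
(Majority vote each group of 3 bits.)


Groups: 001, 000, 111, 101, 100, 111
Majority votes: 001101

001101


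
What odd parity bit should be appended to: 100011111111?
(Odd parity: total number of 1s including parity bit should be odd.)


Number of 1s in data: 9
Parity bit: 0

0


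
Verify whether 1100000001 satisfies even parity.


Number of 1s: 3

No, parity error (3 ones)


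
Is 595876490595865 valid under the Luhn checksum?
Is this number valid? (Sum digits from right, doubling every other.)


Luhn sum = 76
76 mod 10 = 6

Invalid (Luhn sum mod 10 = 6)


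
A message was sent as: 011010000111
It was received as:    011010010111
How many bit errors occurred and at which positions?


XOR: 000000010000

1 error(s) at position(s): 7


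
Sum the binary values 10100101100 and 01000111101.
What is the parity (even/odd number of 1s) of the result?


10100101100 = 1324
01000111101 = 573
Sum = 1897 = 11101101001
1s count = 7

odd parity (7 ones in 11101101001)


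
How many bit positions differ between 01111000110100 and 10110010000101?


XOR: 11001010110001
Count of 1s: 7

7


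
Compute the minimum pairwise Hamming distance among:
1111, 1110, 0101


Comparing all pairs, minimum distance: 1
Can detect 0 errors, correct 0 errors

1


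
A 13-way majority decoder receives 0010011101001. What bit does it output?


Ones: 6 out of 13
Threshold: 7

0 (6/13 voted 1)


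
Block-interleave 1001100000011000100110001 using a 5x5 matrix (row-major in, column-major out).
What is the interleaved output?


Matrix:
  10011
  00000
  01100
  01001
  10001
Read columns: 1000100110001001000010011

1000100110001001000010011


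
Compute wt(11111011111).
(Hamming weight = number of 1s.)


Counting 1s in 11111011111

10


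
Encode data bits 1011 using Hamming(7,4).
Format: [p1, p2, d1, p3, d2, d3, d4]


Parity bits: p1=0, p2=1, p3=0

0110011


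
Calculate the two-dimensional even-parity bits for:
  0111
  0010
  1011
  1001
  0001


Row parities: 11101
Column parities: 0110

Row P: 11101, Col P: 0110, Corner: 0


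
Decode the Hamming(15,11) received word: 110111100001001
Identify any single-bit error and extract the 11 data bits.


Syndrome = 0: no error detected

Data: 01110001001 (no errors)


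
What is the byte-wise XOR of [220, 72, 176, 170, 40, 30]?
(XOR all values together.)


XOR chain: 220 ^ 72 ^ 176 ^ 170 ^ 40 ^ 30 = 184

184


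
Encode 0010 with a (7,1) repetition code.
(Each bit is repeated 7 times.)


Each bit -> 7 copies

0000000000000011111110000000


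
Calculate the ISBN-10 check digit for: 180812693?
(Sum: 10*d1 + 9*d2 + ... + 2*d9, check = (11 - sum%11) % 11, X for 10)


Weighted sum: 211
211 mod 11 = 2

Check digit: 9


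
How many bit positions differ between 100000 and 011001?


XOR: 111001
Count of 1s: 4

4


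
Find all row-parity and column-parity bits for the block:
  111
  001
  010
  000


Row parities: 1110
Column parities: 100

Row P: 1110, Col P: 100, Corner: 1


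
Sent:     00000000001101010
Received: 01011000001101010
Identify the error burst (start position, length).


XOR: 01011000000000000

Burst at position 1, length 4


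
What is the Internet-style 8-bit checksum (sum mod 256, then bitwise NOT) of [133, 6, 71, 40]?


Sum = 250 mod 256 = 250
Complement = 5

5


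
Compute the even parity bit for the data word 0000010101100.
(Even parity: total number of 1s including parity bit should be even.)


Number of 1s in data: 4
Parity bit: 0

0


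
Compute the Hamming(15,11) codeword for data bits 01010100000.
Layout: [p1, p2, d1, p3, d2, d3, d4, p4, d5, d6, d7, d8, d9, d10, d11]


Parity bits: p1=0, p2=0, p3=0, p4=1

000010110100000


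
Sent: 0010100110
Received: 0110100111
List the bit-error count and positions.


XOR: 0100000001

2 error(s) at position(s): 1, 9


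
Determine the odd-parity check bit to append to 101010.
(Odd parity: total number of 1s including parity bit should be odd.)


Number of 1s in data: 3
Parity bit: 0

0


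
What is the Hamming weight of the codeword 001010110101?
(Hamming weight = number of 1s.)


Counting 1s in 001010110101

6


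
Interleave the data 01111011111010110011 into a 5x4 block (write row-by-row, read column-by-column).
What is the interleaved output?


Matrix:
  0111
  1011
  1110
  1011
  0011
Read columns: 01110101001111111011

01110101001111111011


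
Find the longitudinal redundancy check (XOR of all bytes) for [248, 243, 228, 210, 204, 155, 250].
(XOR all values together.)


XOR chain: 248 ^ 243 ^ 228 ^ 210 ^ 204 ^ 155 ^ 250 = 144

144


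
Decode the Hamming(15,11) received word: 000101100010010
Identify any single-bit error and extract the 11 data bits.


Syndrome = 0: no error detected

Data: 00110010010 (no errors)


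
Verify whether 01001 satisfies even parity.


Number of 1s: 2

Yes, parity is correct (2 ones)


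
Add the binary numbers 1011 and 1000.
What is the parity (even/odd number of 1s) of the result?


1011 = 11
1000 = 8
Sum = 19 = 10011
1s count = 3

odd parity (3 ones in 10011)


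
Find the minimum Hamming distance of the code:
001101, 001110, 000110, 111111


Comparing all pairs, minimum distance: 1
Can detect 0 errors, correct 0 errors

1


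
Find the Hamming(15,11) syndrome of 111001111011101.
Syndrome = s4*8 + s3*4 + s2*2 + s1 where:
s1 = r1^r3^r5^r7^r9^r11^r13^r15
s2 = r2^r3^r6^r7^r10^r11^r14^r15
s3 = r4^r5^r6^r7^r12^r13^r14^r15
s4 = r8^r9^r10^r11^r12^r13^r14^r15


s1=1, s2=0, s3=1, s4=0

Syndrome = 5 (error at position 5)


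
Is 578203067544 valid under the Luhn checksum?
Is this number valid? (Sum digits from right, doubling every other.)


Luhn sum = 48
48 mod 10 = 8

Invalid (Luhn sum mod 10 = 8)


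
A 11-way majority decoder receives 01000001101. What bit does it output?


Ones: 4 out of 11
Threshold: 6

0 (4/11 voted 1)


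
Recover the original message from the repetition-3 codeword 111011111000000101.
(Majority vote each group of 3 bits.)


Groups: 111, 011, 111, 000, 000, 101
Majority votes: 111001

111001


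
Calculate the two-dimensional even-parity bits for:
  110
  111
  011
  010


Row parities: 0101
Column parities: 000

Row P: 0101, Col P: 000, Corner: 0


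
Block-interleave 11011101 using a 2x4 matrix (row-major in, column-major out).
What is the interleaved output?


Matrix:
  1101
  1101
Read columns: 11110011

11110011


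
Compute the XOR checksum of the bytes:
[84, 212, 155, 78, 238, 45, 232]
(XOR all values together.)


XOR chain: 84 ^ 212 ^ 155 ^ 78 ^ 238 ^ 45 ^ 232 = 126

126


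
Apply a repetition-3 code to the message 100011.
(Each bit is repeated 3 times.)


Each bit -> 3 copies

111000000000111111


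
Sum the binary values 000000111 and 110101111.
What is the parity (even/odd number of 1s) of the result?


000000111 = 7
110101111 = 431
Sum = 438 = 110110110
1s count = 6

even parity (6 ones in 110110110)


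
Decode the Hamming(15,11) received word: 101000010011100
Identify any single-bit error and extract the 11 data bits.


Syndrome = 0: no error detected

Data: 10000011100 (no errors)


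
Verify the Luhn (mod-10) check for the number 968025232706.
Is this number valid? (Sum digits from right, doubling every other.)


Luhn sum = 55
55 mod 10 = 5

Invalid (Luhn sum mod 10 = 5)


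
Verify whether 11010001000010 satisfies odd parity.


Number of 1s: 5

Yes, parity is correct (5 ones)


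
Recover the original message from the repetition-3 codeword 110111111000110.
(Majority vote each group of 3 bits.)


Groups: 110, 111, 111, 000, 110
Majority votes: 11101

11101


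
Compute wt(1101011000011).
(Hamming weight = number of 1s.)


Counting 1s in 1101011000011

7


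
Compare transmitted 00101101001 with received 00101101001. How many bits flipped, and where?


XOR: 00000000000

0 errors (received matches sent)


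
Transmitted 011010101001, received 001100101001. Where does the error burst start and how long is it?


XOR: 010110000000

Burst at position 1, length 4


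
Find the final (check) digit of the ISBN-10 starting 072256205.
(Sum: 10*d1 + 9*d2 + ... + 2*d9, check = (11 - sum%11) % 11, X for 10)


Weighted sum: 171
171 mod 11 = 6

Check digit: 5


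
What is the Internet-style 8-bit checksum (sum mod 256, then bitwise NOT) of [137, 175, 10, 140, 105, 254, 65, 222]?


Sum = 1108 mod 256 = 84
Complement = 171

171


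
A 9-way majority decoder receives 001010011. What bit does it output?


Ones: 4 out of 9
Threshold: 5

0 (4/9 voted 1)


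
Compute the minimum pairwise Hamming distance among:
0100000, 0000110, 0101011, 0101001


Comparing all pairs, minimum distance: 1
Can detect 0 errors, correct 0 errors

1


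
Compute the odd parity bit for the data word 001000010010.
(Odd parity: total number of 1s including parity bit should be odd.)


Number of 1s in data: 3
Parity bit: 0

0


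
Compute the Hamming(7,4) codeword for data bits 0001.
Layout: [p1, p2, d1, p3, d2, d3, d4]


Parity bits: p1=1, p2=1, p3=1

1101001


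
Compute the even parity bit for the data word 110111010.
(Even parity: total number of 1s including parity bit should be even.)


Number of 1s in data: 6
Parity bit: 0

0


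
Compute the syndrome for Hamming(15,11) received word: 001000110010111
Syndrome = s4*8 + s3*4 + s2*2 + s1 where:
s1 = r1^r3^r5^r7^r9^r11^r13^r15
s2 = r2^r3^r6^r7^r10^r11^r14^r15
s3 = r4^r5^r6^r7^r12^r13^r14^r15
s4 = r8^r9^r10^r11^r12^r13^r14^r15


s1=1, s2=1, s3=0, s4=1

Syndrome = 11 (error at position 11)


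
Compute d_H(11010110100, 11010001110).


XOR: 00000111010
Count of 1s: 4

4


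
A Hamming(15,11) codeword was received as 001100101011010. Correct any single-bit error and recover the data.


Syndrome = 0: no error detected

Data: 10011011010 (no errors)


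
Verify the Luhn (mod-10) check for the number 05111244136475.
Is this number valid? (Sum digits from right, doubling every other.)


Luhn sum = 46
46 mod 10 = 6

Invalid (Luhn sum mod 10 = 6)


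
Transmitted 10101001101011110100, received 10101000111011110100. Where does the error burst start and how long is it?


XOR: 00000001010000000000

Burst at position 7, length 3


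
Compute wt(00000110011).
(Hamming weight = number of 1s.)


Counting 1s in 00000110011

4


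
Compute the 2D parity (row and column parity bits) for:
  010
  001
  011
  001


Row parities: 1101
Column parities: 001

Row P: 1101, Col P: 001, Corner: 1


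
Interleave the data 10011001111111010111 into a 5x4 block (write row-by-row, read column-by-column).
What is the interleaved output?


Matrix:
  1001
  1001
  1111
  1101
  0111
Read columns: 11110001110010111111

11110001110010111111


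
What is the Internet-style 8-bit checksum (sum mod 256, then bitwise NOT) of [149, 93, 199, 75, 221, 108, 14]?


Sum = 859 mod 256 = 91
Complement = 164

164


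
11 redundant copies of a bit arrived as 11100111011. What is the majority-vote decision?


Ones: 8 out of 11
Threshold: 6

1 (8/11 voted 1)


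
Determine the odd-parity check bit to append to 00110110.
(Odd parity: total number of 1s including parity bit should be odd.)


Number of 1s in data: 4
Parity bit: 1

1


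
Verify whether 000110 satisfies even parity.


Number of 1s: 2

Yes, parity is correct (2 ones)


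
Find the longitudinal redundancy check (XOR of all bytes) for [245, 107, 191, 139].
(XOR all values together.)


XOR chain: 245 ^ 107 ^ 191 ^ 139 = 170

170


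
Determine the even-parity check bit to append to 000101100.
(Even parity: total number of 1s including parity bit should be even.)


Number of 1s in data: 3
Parity bit: 1

1


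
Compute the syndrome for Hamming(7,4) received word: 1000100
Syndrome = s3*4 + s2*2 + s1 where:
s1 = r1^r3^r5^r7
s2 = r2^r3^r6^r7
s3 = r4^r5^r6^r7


s1=0, s2=0, s3=1

Syndrome = 4 (error at position 4)


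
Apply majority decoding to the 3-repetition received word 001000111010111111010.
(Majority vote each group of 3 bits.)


Groups: 001, 000, 111, 010, 111, 111, 010
Majority votes: 0010110

0010110


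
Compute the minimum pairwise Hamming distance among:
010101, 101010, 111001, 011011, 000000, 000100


Comparing all pairs, minimum distance: 1
Can detect 0 errors, correct 0 errors

1


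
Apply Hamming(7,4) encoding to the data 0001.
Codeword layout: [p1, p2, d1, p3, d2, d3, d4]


Parity bits: p1=1, p2=1, p3=1

1101001


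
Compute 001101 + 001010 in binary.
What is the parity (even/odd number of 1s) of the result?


001101 = 13
001010 = 10
Sum = 23 = 10111
1s count = 4

even parity (4 ones in 10111)


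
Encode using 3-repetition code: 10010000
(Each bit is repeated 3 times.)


Each bit -> 3 copies

111000000111000000000000


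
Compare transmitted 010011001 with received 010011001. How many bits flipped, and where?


XOR: 000000000

0 errors (received matches sent)


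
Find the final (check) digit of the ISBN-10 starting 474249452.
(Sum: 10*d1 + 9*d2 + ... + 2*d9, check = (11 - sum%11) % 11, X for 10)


Weighted sum: 253
253 mod 11 = 0

Check digit: 0


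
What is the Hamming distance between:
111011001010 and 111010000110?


XOR: 000001001100
Count of 1s: 3

3


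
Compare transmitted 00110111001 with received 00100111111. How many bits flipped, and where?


XOR: 00010000110

3 error(s) at position(s): 3, 8, 9


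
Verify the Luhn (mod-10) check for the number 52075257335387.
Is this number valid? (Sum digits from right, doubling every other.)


Luhn sum = 48
48 mod 10 = 8

Invalid (Luhn sum mod 10 = 8)


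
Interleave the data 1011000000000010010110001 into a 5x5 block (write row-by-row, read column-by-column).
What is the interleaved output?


Matrix:
  10110
  00000
  00001
  00101
  10001
Read columns: 1000100000100101000000111

1000100000100101000000111


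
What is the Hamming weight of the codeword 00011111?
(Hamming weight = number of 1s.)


Counting 1s in 00011111

5


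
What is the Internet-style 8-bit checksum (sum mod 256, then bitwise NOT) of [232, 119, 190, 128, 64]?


Sum = 733 mod 256 = 221
Complement = 34

34


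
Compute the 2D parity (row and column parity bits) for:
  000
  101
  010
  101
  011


Row parities: 00100
Column parities: 001

Row P: 00100, Col P: 001, Corner: 1


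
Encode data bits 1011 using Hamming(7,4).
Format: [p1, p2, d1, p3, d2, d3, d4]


Parity bits: p1=0, p2=1, p3=0

0110011


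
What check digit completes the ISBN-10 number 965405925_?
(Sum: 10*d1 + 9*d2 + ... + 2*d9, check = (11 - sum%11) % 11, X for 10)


Weighted sum: 289
289 mod 11 = 3

Check digit: 8


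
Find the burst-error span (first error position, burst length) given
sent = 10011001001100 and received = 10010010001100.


XOR: 00001011000000

Burst at position 4, length 4


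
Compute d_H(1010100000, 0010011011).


XOR: 1000111011
Count of 1s: 6

6


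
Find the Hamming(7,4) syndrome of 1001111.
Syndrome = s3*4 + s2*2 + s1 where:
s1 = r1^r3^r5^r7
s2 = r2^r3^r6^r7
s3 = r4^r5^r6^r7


s1=1, s2=0, s3=0

Syndrome = 1 (error at position 1)


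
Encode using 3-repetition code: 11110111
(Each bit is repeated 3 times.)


Each bit -> 3 copies

111111111111000111111111


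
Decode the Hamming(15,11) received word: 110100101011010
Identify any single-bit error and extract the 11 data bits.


Syndrome = 0: no error detected

Data: 00011011010 (no errors)


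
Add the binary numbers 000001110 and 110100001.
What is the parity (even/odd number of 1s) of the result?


000001110 = 14
110100001 = 417
Sum = 431 = 110101111
1s count = 7

odd parity (7 ones in 110101111)


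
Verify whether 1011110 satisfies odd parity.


Number of 1s: 5

Yes, parity is correct (5 ones)


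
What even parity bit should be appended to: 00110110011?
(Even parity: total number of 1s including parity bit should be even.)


Number of 1s in data: 6
Parity bit: 0

0


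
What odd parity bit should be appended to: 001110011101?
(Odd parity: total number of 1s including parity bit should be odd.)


Number of 1s in data: 7
Parity bit: 0

0


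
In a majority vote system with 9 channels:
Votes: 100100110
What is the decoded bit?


Ones: 4 out of 9
Threshold: 5

0 (4/9 voted 1)


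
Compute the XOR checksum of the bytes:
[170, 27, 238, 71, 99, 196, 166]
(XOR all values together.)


XOR chain: 170 ^ 27 ^ 238 ^ 71 ^ 99 ^ 196 ^ 166 = 25

25


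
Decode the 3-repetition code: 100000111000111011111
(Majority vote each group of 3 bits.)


Groups: 100, 000, 111, 000, 111, 011, 111
Majority votes: 0010111

0010111


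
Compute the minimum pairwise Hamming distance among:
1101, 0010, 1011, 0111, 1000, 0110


Comparing all pairs, minimum distance: 1
Can detect 0 errors, correct 0 errors

1


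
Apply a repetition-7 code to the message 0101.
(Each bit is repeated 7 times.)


Each bit -> 7 copies

0000000111111100000001111111


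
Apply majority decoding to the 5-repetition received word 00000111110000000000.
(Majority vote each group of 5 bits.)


Groups: 00000, 11111, 00000, 00000
Majority votes: 0100

0100


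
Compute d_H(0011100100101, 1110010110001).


XOR: 1101110010100
Count of 1s: 7

7


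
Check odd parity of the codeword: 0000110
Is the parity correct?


Number of 1s: 2

No, parity error (2 ones)


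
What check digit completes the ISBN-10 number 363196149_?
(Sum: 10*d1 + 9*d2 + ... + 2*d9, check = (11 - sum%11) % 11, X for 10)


Weighted sum: 233
233 mod 11 = 2

Check digit: 9


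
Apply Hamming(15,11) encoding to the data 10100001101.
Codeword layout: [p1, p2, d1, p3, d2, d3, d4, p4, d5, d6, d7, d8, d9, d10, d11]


Parity bits: p1=1, p2=1, p3=0, p4=1

111001010001101


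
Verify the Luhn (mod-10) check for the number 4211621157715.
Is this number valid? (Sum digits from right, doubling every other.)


Luhn sum = 48
48 mod 10 = 8

Invalid (Luhn sum mod 10 = 8)
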